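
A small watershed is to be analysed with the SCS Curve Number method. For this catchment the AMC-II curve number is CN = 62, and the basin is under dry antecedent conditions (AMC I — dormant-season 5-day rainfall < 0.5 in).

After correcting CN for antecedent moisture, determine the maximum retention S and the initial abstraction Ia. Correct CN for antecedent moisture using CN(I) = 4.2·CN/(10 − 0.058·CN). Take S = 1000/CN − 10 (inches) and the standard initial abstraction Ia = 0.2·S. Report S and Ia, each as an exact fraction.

S = 9500/651 in ≈ 14.593 in; Ia = 1900/651 in ≈ 2.919 in

Adjust CN=62 to AMC I: 4.2·62/(10 − 0.058·62) → (1302/5) ÷ (1601/250) = 65100/1601 ≈ 40.662
S = 1000/(65100/1601) − 10 = 9500/651 in ≈ 14.593 in
Ia = 0.2·(9500/651) = 1900/651 in ≈ 2.919 in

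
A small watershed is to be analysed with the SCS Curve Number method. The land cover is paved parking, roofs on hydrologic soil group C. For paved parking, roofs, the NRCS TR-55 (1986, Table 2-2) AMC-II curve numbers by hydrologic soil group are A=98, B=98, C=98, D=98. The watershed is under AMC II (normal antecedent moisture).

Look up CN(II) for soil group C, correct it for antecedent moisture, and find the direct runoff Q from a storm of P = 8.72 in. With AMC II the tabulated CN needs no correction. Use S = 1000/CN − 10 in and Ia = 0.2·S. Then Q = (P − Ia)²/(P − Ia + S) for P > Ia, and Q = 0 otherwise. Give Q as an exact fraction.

Q = 56519712/6665225 in ≈ 8.480 in

NRCS table: paved parking, roofs, soil group C → CN(II) = 98
CN(II) = 98; AMC II needs no correction.
Retention S: 1000/CN − 10 with CN=98.000 → S = 10/49 ≈ 0.204 in
Initial abstraction Ia = S/5 = (10/49)/5 = 2/49 ≈ 0.041 in
P − Ia = 8.720 − 0.041 = 10632/1225 ≈ 8.679 in (> 0, runoff occurs)
Runoff Q = (P−Ia)²/(P−Ia+S) = (8.679)²/(8.679+0.204) = 56519712/6665225 ≈ 8.480 in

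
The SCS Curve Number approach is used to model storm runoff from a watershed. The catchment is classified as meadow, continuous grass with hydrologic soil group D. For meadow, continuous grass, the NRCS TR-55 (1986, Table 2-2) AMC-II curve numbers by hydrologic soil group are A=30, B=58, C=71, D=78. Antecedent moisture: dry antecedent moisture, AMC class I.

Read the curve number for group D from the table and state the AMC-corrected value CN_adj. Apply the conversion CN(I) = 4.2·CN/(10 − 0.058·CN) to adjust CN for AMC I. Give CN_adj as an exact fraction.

NRCS table: meadow, continuous grass, soil group D → CN(II) = 78
CN(I) from CN(II)=78: (4.2·78)/(10 − 0.058·78) = 81900/1369 ≈ 59.825

CN_adj = 81900/1369 ≈ 59.825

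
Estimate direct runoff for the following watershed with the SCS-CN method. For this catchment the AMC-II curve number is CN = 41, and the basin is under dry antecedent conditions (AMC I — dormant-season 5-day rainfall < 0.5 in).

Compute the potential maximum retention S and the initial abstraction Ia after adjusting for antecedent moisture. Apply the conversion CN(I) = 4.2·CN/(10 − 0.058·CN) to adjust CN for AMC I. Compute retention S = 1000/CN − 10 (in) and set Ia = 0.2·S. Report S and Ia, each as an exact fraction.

Dry (AMC I): CN(I) = 4.2·41/(10 − 0.058·41) = (861/5)/(3811/500) = 86100/3811 ≈ 22.592
Retention S: 1000/CN − 10 with CN=22.592 → S = 29500/861 ≈ 34.262 in
Ia = 0.2·(29500/861) = 5900/861 in ≈ 6.852 in

S = 29500/861 in ≈ 34.262 in; Ia = 5900/861 in ≈ 6.852 in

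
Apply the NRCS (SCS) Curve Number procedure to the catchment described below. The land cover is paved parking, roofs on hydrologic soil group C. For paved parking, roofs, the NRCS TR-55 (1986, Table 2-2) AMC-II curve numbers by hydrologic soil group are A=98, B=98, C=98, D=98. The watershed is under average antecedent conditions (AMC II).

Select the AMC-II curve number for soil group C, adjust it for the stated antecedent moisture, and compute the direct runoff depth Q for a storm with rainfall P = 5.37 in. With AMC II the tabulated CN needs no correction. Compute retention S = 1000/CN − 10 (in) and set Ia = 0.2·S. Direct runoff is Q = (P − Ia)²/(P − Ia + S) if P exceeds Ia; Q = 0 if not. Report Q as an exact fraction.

NRCS table: paved parking, roofs, soil group C → CN(II) = 98
CN(II) = 98; AMC II needs no correction.
Retention S: 1000/CN − 10 with CN=98.000 → S = 10/49 ≈ 0.204 in
Initial abstraction Ia = S/5 = (10/49)/5 = 2/49 ≈ 0.041 in
Excess rainfall: 5.370 − 0.041 = 5.329 in; P > Ia so Q > 0
Q: (26113/4900)² ÷ (27113/4900) = 681888769/132853700 in (≈ 5.133 in)

Q = 681888769/132853700 in ≈ 5.133 in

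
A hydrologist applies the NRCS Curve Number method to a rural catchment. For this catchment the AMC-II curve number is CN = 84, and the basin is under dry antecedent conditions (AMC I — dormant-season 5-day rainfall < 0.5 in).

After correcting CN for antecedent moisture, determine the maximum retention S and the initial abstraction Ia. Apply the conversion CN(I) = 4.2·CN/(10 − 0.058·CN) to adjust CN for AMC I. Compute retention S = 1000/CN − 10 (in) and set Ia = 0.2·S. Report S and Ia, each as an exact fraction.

Dry (AMC I): CN(I) = 4.2·84/(10 − 0.058·84) = (1764/5)/(641/125) = 44100/641 ≈ 68.799
Retention S: 1000/CN − 10 with CN=68.799 → S = 2000/441 ≈ 4.535 in
Initial abstraction Ia = S/5 = (2000/441)/5 = 400/441 ≈ 0.907 in

S = 2000/441 in ≈ 4.535 in; Ia = 400/441 in ≈ 0.907 in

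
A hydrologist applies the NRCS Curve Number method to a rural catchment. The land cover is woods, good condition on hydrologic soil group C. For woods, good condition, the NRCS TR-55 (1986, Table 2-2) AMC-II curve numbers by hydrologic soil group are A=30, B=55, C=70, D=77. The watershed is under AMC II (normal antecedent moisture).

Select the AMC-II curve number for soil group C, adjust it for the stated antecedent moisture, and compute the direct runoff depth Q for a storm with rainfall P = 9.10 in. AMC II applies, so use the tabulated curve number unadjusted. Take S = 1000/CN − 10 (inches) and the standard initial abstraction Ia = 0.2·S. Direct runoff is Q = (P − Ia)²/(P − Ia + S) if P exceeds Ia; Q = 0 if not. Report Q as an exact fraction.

Q = 332929/61390 in ≈ 5.423 in

NRCS table: woods, good condition, soil group C → CN(II) = 70
AMC II — tabulated CN = 70 applies directly.
Retention S: 1000/CN − 10 with CN=70.000 → S = 30/7 ≈ 4.286 in
Ia = 0.2S: 0.2·4.286 = 0.857 in (exactly 6/7)
P − Ia = 9.100 − 0.857 = 577/70 ≈ 8.243 in (> 0, runoff occurs)
Q: (577/70)² ÷ (877/70) = 332929/61390 in (≈ 5.423 in)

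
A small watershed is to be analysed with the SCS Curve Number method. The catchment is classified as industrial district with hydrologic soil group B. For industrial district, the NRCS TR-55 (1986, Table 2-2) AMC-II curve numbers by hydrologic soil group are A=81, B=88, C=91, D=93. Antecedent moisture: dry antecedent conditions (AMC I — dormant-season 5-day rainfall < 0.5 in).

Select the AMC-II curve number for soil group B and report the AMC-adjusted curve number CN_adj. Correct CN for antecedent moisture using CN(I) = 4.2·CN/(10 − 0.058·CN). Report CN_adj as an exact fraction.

NRCS table: industrial district, soil group B → CN(II) = 88
Dry (AMC I): CN(I) = 4.2·88/(10 − 0.058·88) = (1848/5)/(612/125) = 3850/51 ≈ 75.490

CN_adj = 3850/51 ≈ 75.490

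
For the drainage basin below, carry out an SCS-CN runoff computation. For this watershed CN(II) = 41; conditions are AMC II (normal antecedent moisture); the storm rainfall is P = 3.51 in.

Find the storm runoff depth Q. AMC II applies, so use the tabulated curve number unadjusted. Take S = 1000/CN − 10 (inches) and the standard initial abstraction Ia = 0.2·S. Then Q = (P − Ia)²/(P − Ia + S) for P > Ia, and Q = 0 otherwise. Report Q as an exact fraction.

Q = 6713281/252523100 in ≈ 0.027 in

Average conditions: CN = 41 (no AMC adjustment).
S = 1000/41 − 10 = 590/41 in ≈ 14.390 in
Initial abstraction Ia = S/5 = (590/41)/5 = 118/41 ≈ 2.878 in
P − Ia = 3.510 − 2.878 = 2591/4100 ≈ 0.632 in (> 0, runoff occurs)
Q: (2591/4100)² ÷ (61591/4100) = 6713281/252523100 in (≈ 0.027 in)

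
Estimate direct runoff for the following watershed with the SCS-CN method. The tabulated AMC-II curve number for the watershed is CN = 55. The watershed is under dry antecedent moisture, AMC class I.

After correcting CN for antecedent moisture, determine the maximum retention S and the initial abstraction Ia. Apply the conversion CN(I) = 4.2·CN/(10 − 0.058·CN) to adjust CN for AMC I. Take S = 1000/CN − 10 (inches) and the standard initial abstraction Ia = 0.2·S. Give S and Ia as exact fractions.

S = 1500/77 in ≈ 19.481 in; Ia = 300/77 in ≈ 3.896 in

CN(I) from CN(II)=55: (4.2·55)/(10 − 0.058·55) = 7700/227 ≈ 33.921
Retention S: 1000/CN − 10 with CN=33.921 → S = 1500/77 ≈ 19.481 in
Ia = 0.2·(1500/77) = 300/77 in ≈ 3.896 in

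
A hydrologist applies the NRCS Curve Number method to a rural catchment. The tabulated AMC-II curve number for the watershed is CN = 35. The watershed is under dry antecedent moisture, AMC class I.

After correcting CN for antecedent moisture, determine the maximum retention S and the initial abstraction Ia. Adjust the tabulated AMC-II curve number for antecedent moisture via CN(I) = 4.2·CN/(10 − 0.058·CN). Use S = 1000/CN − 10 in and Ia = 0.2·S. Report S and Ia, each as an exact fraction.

CN(I) from CN(II)=35: (4.2·35)/(10 − 0.058·35) = 14700/797 ≈ 18.444
Retention S: 1000/CN − 10 with CN=18.444 → S = 6500/147 ≈ 44.218 in
Initial abstraction Ia = S/5 = (6500/147)/5 = 1300/147 ≈ 8.844 in

S = 6500/147 in ≈ 44.218 in; Ia = 1300/147 in ≈ 8.844 in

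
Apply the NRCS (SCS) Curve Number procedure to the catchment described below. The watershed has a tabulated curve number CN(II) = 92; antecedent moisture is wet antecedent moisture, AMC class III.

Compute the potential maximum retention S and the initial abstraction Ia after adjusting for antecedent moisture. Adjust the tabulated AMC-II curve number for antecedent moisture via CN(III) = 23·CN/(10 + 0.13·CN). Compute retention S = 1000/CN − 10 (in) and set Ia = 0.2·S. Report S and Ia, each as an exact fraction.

Adjust CN=92 to AMC III: 23·92/(10 + 0.13·92) → 2116 ÷ (549/25) = 52900/549 ≈ 96.357
S = 1000/(52900/549) − 10 = 200/529 in ≈ 0.378 in
Initial abstraction Ia = S/5 = (200/529)/5 = 40/529 ≈ 0.076 in

S = 200/529 in ≈ 0.378 in; Ia = 40/529 in ≈ 0.076 in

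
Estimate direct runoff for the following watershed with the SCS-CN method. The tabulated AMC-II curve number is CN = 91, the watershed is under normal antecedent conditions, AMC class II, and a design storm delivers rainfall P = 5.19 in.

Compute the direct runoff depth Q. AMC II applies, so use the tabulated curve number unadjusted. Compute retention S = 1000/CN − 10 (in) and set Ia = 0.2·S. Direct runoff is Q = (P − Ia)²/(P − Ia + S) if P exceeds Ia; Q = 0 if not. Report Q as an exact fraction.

Average conditions: CN = 91 (no AMC adjustment).
Max retention: S = 1000/91 − 10 = 90/91 in (≈ 0.989 in)
Ia = 0.2S: 0.2·0.989 = 0.198 in (exactly 18/91)
Excess rainfall: 5.190 − 0.198 = 4.992 in; P > Ia so Q > 0
Runoff Q = (P−Ia)²/(P−Ia+S) = (4.992)²/(4.992+0.989) = 687931347/165101300 ≈ 4.167 in

Q = 687931347/165101300 in ≈ 4.167 in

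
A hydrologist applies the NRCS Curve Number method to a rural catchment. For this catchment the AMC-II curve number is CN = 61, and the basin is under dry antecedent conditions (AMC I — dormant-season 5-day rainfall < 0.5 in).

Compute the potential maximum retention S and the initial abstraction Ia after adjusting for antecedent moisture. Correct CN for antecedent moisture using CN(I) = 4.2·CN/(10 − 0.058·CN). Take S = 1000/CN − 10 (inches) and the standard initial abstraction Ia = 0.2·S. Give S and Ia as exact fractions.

S = 6500/427 in ≈ 15.222 in; Ia = 1300/427 in ≈ 3.044 in

CN(I) from CN(II)=61: (4.2·61)/(10 − 0.058·61) = 42700/1077 ≈ 39.647
S = 1000/(42700/1077) − 10 = 6500/427 in ≈ 15.222 in
Ia = 0.2S: 0.2·15.222 = 3.044 in (exactly 1300/427)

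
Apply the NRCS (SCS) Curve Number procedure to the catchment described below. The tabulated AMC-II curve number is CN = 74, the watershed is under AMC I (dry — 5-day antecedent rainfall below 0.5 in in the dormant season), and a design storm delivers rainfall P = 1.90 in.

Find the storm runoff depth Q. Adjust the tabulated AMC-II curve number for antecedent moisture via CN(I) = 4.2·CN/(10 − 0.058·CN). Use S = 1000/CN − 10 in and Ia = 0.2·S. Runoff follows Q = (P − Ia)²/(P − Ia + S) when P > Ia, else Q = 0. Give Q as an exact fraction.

Q = 3108169/518748510 in ≈ 0.006 in

CN(I) from CN(II)=74: (4.2·74)/(10 − 0.058·74) = 77700/1427 ≈ 54.450
Max retention: S = 1000/(77700/1427) − 10 = 6500/777 in (≈ 8.366 in)
Ia = 0.2S: 0.2·8.366 = 1.673 in (exactly 1300/777)
P − Ia = 1.900 − 1.673 = 1763/7770 ≈ 0.227 in (> 0, runoff occurs)
Q: (1763/7770)² ÷ (66763/7770) = 3108169/518748510 in (≈ 0.006 in)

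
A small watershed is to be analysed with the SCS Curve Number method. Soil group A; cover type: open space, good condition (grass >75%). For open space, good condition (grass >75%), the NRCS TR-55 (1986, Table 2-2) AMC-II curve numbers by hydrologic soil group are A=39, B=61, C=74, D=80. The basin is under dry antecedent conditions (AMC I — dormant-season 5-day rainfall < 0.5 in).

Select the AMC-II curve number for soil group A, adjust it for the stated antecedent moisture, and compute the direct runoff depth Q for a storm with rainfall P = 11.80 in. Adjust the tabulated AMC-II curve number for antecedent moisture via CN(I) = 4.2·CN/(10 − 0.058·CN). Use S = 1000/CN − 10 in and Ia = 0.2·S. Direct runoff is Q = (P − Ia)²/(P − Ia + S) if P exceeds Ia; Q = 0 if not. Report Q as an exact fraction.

Q = 317588041/697464495 in ≈ 0.455 in

NRCS table: open space, good condition (grass >75%), soil group A → CN(II) = 39
CN(I) from CN(II)=39: (4.2·39)/(10 − 0.058·39) = 81900/3869 ≈ 21.168
Max retention: S = 1000/(81900/3869) − 10 = 30500/819 in (≈ 37.241 in)
Initial abstraction Ia = S/5 = (30500/819)/5 = 6100/819 ≈ 7.448 in
Excess rainfall: 11.800 − 7.448 = 4.352 in; P > Ia so Q > 0
Q: (17821/4095)² ÷ (170321/4095) = 317588041/697464495 in (≈ 0.455 in)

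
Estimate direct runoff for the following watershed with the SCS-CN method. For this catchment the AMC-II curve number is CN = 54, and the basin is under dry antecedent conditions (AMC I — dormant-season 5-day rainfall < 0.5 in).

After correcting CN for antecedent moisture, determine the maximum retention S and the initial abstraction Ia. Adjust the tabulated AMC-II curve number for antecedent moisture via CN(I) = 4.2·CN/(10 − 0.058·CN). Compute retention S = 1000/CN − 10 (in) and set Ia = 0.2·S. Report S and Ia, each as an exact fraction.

S = 11500/567 in ≈ 20.282 in; Ia = 2300/567 in ≈ 4.056 in

Dry (AMC I): CN(I) = 4.2·54/(10 − 0.058·54) = (1134/5)/(1717/250) = 56700/1717 ≈ 33.023
S = 1000/(56700/1717) − 10 = 11500/567 in ≈ 20.282 in
Ia = 0.2S: 0.2·20.282 = 4.056 in (exactly 2300/567)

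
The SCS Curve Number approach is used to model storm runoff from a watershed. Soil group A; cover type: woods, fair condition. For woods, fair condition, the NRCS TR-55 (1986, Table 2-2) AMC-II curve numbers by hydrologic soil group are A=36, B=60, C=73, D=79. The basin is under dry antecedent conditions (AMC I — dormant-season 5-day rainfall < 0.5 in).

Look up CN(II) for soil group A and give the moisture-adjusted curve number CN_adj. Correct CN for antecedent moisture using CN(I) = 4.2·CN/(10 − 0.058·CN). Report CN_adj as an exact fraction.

NRCS table: woods, fair condition, soil group A → CN(II) = 36
CN(I) from CN(II)=36: (4.2·36)/(10 − 0.058·36) = 18900/989 ≈ 19.110

CN_adj = 18900/989 ≈ 19.110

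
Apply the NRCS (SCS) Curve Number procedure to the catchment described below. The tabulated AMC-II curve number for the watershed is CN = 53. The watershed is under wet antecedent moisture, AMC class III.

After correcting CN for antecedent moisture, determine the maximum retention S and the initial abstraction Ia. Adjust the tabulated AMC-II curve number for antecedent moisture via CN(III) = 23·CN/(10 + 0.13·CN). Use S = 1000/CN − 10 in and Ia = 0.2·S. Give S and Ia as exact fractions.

S = 4700/1219 in ≈ 3.856 in; Ia = 940/1219 in ≈ 0.771 in

CN(III) from CN(II)=53: (23·53)/(10 + 0.13·53) = 121900/1689 ≈ 72.173
Max retention: S = 1000/(121900/1689) − 10 = 4700/1219 in (≈ 3.856 in)
Ia = 0.2S: 0.2·3.856 = 0.771 in (exactly 940/1219)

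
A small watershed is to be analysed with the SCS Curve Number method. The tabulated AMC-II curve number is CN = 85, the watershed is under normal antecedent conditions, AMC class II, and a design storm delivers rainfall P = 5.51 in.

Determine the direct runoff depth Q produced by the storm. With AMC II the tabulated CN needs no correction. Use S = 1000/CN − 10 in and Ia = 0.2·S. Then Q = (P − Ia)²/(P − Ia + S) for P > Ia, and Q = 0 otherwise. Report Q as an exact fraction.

Q = 76860289/20003900 in ≈ 3.842 in

AMC II — tabulated CN = 85 applies directly.
S = 1000/85 − 10 = 30/17 in ≈ 1.765 in
Initial abstraction Ia = S/5 = (30/17)/5 = 6/17 ≈ 0.353 in
Excess rainfall: 5.510 − 0.353 = 5.157 in; P > Ia so Q > 0
Q: (8767/1700)² ÷ (11767/1700) = 76860289/20003900 in (≈ 3.842 in)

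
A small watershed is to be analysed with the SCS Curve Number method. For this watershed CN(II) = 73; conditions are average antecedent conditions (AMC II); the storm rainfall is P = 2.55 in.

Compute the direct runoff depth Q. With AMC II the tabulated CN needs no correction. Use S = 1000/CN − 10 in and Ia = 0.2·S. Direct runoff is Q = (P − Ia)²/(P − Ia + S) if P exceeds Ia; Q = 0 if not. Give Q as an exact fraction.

Q = 2328483/3914260 in ≈ 0.595 in

Average conditions: CN = 73 (no AMC adjustment).
Retention S: 1000/CN − 10 with CN=73.000 → S = 270/73 ≈ 3.699 in
Ia = 0.2·(270/73) = 54/73 in ≈ 0.740 in
Excess rainfall: 2.550 − 0.740 = 1.810 in; P > Ia so Q > 0
Runoff Q = (P−Ia)²/(P−Ia+S) = (1.810)²/(1.810+3.699) = 2328483/3914260 ≈ 0.595 in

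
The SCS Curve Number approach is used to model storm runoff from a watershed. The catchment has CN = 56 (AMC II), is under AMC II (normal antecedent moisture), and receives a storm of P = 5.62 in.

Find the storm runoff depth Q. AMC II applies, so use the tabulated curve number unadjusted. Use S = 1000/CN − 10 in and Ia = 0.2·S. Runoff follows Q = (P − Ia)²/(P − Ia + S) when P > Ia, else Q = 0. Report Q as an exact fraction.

CN(II) = 56; AMC II needs no correction.
Max retention: S = 1000/56 − 10 = 55/7 in (≈ 7.857 in)
Ia = 0.2S: 0.2·7.857 = 1.571 in (exactly 11/7)
Since P=5.620 > Ia=1.571: effective rainfall P−Ia = 1417/350 in
Q: (1417/350)² ÷ (4167/350) = 2007889/1458450 in (≈ 1.377 in)

Q = 2007889/1458450 in ≈ 1.377 in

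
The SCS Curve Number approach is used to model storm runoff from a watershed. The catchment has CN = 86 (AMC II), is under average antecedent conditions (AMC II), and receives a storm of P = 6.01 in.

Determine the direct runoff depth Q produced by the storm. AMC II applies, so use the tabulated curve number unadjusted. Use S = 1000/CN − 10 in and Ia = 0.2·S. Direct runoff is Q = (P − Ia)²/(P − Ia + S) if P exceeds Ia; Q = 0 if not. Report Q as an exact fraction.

CN(II) = 86; AMC II needs no correction.
Max retention: S = 1000/86 − 10 = 70/43 in (≈ 1.628 in)
Initial abstraction Ia = S/5 = (70/43)/5 = 14/43 ≈ 0.326 in
P − Ia = 6.010 − 0.326 = 24443/4300 ≈ 5.684 in (> 0, runoff occurs)
Runoff Q = (P−Ia)²/(P−Ia+S) = (5.684)²/(5.684+1.628) = 597460249/135204900 ≈ 4.419 in

Q = 597460249/135204900 in ≈ 4.419 in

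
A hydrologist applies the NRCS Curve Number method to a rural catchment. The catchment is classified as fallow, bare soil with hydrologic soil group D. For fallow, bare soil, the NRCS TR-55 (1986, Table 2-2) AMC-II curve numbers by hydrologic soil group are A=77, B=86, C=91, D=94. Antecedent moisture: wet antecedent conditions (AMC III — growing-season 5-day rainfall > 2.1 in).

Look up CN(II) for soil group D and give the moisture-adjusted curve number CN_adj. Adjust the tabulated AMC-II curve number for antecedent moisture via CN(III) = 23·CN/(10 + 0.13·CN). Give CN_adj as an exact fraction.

NRCS table: fallow, bare soil, soil group D → CN(II) = 94
CN(III) from CN(II)=94: (23·94)/(10 + 0.13·94) = 108100/1111 ≈ 97.300

CN_adj = 108100/1111 ≈ 97.300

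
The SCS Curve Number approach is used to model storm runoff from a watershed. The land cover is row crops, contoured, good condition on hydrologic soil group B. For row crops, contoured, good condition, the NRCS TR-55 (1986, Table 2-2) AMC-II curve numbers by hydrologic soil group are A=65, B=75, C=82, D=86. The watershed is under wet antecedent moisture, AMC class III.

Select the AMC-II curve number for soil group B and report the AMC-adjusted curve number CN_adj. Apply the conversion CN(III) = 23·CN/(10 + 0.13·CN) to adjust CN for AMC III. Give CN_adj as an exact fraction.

CN_adj = 6900/79 ≈ 87.342

NRCS table: row crops, contoured, good condition, soil group B → CN(II) = 75
Wet (AMC III): CN(III) = 23·75/(10 + 0.13·75) = 1725/(79/4) = 6900/79 ≈ 87.342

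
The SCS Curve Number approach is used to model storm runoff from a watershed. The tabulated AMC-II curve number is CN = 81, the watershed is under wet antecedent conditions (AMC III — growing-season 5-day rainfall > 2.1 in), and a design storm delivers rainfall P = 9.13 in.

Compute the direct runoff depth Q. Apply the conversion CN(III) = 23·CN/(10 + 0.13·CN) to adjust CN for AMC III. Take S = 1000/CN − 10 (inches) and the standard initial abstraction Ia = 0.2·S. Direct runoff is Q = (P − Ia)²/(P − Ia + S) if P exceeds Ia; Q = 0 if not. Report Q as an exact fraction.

Q = 2765299600561/345198809700 in ≈ 8.011 in

Adjust CN=81 to AMC III: 23·81/(10 + 0.13·81) → 1863 ÷ (2053/100) = 186300/2053 ≈ 90.745
S = 1000/(186300/2053) − 10 = 1900/1863 in ≈ 1.020 in
Ia = 0.2S: 0.2·1.020 = 0.204 in (exactly 380/1863)
P − Ia = 9.130 − 0.204 = 1662919/186300 ≈ 8.926 in (> 0, runoff occurs)
Q = (1662919/186300)²/((1662919/186300) + 1900/1863) = (2765299600561/34707690000)/(1852919/186300) = 2765299600561/345198809700 in ≈ 8.011 in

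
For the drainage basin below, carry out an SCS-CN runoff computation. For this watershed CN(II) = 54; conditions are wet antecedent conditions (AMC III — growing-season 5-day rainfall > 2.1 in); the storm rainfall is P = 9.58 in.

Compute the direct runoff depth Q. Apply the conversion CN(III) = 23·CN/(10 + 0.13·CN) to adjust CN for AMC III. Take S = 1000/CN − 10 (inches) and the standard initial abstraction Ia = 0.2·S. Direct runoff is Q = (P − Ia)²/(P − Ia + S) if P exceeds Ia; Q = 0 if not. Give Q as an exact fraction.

Q = 142396489/22859550 in ≈ 6.229 in

CN(III) from CN(II)=54: (23·54)/(10 + 0.13·54) = 2700/37 ≈ 72.973
Max retention: S = 1000/(2700/37) − 10 = 100/27 in (≈ 3.704 in)
Ia = 0.2S: 0.2·3.704 = 0.741 in (exactly 20/27)
Excess rainfall: 9.580 − 0.741 = 8.839 in; P > Ia so Q > 0
Q = (11933/1350)²/((11933/1350) + 100/27) = (142396489/1822500)/(16933/1350) = 142396489/22859550 in ≈ 6.229 in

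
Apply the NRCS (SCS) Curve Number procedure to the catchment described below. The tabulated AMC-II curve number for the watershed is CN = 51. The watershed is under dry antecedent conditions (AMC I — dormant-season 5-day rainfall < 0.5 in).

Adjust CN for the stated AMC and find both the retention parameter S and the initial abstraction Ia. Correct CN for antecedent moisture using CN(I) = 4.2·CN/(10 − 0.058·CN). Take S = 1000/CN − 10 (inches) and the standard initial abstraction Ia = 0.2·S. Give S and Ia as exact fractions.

Adjust CN=51 to AMC I: 4.2·51/(10 − 0.058·51) → (1071/5) ÷ (3521/500) = 15300/503 ≈ 30.417
Max retention: S = 1000/(15300/503) − 10 = 3500/153 in (≈ 22.876 in)
Initial abstraction Ia = S/5 = (3500/153)/5 = 700/153 ≈ 4.575 in

S = 3500/153 in ≈ 22.876 in; Ia = 700/153 in ≈ 4.575 in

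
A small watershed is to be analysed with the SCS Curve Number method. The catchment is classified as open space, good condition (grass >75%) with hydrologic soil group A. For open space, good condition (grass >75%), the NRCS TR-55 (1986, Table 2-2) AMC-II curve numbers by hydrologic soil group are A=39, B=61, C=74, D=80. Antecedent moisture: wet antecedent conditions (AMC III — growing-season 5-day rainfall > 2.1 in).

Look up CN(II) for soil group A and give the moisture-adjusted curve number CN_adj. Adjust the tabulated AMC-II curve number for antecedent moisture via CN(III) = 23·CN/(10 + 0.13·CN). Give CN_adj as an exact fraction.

NRCS table: open space, good condition (grass >75%), soil group A → CN(II) = 39
Adjust CN=39 to AMC III: 23·39/(10 + 0.13·39) → 897 ÷ (1507/100) = 89700/1507 ≈ 59.522

CN_adj = 89700/1507 ≈ 59.522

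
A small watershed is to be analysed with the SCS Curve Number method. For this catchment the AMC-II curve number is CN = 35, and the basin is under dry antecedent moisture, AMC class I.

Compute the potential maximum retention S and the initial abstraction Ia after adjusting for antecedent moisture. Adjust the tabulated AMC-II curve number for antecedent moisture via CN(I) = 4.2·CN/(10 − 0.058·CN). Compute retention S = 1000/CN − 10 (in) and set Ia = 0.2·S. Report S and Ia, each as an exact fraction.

S = 6500/147 in ≈ 44.218 in; Ia = 1300/147 in ≈ 8.844 in

CN(I) from CN(II)=35: (4.2·35)/(10 − 0.058·35) = 14700/797 ≈ 18.444
S = 1000/(14700/797) − 10 = 6500/147 in ≈ 44.218 in
Ia = 0.2·(6500/147) = 1300/147 in ≈ 8.844 in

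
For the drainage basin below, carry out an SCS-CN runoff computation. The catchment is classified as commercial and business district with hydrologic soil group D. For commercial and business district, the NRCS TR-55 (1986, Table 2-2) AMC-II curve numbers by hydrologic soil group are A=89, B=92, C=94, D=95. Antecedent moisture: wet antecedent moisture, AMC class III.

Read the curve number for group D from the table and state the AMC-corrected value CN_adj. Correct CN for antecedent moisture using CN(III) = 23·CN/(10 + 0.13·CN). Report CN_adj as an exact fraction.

NRCS table: commercial and business district, soil group D → CN(II) = 95
Wet (AMC III): CN(III) = 23·95/(10 + 0.13·95) = 2185/(447/20) = 43700/447 ≈ 97.763

CN_adj = 43700/447 ≈ 97.763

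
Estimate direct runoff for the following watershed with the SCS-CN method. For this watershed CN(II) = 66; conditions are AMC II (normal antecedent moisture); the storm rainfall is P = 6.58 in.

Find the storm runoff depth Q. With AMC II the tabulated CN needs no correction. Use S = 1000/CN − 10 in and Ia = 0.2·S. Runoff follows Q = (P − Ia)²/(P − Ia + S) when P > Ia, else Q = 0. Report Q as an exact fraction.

AMC II — tabulated CN = 66 applies directly.
Retention S: 1000/CN − 10 with CN=66.000 → S = 170/33 ≈ 5.152 in
Ia = 0.2S: 0.2·5.152 = 1.030 in (exactly 34/33)
Excess rainfall: 6.580 − 1.030 = 5.550 in; P > Ia so Q > 0
Q = (9157/1650)²/((9157/1650) + 170/33) = (83850649/2722500)/(17657/1650) = 83850649/29134050 in ≈ 2.878 in

Q = 83850649/29134050 in ≈ 2.878 in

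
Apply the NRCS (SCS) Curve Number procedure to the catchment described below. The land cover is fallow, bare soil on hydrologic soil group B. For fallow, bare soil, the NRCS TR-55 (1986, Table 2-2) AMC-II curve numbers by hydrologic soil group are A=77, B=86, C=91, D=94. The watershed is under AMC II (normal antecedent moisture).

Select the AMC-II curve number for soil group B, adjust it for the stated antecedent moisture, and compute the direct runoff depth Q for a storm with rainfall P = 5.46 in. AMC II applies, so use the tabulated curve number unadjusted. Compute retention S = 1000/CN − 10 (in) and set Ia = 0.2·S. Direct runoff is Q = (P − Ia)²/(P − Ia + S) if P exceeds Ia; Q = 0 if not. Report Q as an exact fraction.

Q = 17408503/4465550 in ≈ 3.898 in

NRCS table: fallow, bare soil, soil group B → CN(II) = 86
AMC II — tabulated CN = 86 applies directly.
Max retention: S = 1000/86 − 10 = 70/43 in (≈ 1.628 in)
Initial abstraction Ia = S/5 = (70/43)/5 = 14/43 ≈ 0.326 in
Excess rainfall: 5.460 − 0.326 = 5.134 in; P > Ia so Q > 0
Q = (11039/2150)²/((11039/2150) + 70/43) = (121859521/4622500)/(14539/2150) = 17408503/4465550 in ≈ 3.898 in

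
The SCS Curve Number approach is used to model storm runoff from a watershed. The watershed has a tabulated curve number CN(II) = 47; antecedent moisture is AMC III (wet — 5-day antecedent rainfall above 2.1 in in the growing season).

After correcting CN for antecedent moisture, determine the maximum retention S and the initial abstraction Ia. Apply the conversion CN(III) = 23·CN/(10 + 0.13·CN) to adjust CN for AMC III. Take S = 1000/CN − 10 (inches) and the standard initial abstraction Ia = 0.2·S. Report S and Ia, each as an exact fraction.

S = 5300/1081 in ≈ 4.903 in; Ia = 1060/1081 in ≈ 0.981 in

Wet (AMC III): CN(III) = 23·47/(10 + 0.13·47) = 1081/(1611/100) = 108100/1611 ≈ 67.101
Retention S: 1000/CN − 10 with CN=67.101 → S = 5300/1081 ≈ 4.903 in
Ia = 0.2S: 0.2·4.903 = 0.981 in (exactly 1060/1081)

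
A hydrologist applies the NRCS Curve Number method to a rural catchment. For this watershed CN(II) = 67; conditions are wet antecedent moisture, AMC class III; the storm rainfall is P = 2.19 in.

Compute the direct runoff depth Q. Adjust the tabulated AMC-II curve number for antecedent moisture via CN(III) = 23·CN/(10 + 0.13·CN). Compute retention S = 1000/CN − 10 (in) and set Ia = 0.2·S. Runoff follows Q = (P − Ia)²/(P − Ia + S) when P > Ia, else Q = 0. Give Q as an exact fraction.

Adjust CN=67 to AMC III: 23·67/(10 + 0.13·67) → 1541 ÷ (1871/100) = 154100/1871 ≈ 82.362
S = 1000/(154100/1871) − 10 = 3300/1541 in ≈ 2.141 in
Initial abstraction Ia = S/5 = (3300/1541)/5 = 660/1541 ≈ 0.428 in
Since P=2.190 > Ia=0.428: effective rainfall P−Ia = 271479/154100 in
Q: (271479/154100)² ÷ (601479/154100) = 8188983049/10298657100 in (≈ 0.795 in)

Q = 8188983049/10298657100 in ≈ 0.795 in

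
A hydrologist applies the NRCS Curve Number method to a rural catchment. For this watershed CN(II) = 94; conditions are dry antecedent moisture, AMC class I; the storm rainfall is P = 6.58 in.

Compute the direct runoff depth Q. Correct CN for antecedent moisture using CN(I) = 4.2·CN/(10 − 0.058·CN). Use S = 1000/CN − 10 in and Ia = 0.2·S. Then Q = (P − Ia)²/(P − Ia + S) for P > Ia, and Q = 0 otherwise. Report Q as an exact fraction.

CN(I) from CN(II)=94: (4.2·94)/(10 − 0.058·94) = 32900/379 ≈ 86.807
Retention S: 1000/CN − 10 with CN=86.807 → S = 500/329 ≈ 1.520 in
Initial abstraction Ia = S/5 = (500/329)/5 = 100/329 ≈ 0.304 in
P − Ia = 6.580 − 0.304 = 103241/16450 ≈ 6.276 in (> 0, runoff occurs)
Runoff Q = (P−Ia)²/(P−Ia+S) = (6.276)²/(6.276+1.520) = 10658704081/2109564450 ≈ 5.053 in

Q = 10658704081/2109564450 in ≈ 5.053 in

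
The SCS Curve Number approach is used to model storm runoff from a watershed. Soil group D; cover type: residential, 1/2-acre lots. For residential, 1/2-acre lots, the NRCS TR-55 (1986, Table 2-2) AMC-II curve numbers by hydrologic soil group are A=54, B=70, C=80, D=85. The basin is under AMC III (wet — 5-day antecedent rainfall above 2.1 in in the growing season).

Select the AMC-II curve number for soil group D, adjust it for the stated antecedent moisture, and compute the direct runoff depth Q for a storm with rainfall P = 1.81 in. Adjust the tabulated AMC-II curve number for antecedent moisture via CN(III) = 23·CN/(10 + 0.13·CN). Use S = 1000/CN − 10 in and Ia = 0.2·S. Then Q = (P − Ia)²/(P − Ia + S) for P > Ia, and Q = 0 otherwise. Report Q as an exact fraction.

NRCS table: residential, 1/2-acre lots, soil group D → CN(II) = 85
Adjust CN=85 to AMC III: 23·85/(10 + 0.13·85) → 1955 ÷ (421/20) = 39100/421 ≈ 92.874
S = 1000/(39100/421) − 10 = 300/391 in ≈ 0.767 in
Ia = 0.2S: 0.2·0.767 = 0.153 in (exactly 60/391)
Excess rainfall: 1.810 − 0.153 = 1.657 in; P > Ia so Q > 0
Q = (64771/39100)²/((64771/39100) + 300/391) = (4195282441/1528810000)/(94771/39100) = 4195282441/3705546100 in ≈ 1.132 in

Q = 4195282441/3705546100 in ≈ 1.132 in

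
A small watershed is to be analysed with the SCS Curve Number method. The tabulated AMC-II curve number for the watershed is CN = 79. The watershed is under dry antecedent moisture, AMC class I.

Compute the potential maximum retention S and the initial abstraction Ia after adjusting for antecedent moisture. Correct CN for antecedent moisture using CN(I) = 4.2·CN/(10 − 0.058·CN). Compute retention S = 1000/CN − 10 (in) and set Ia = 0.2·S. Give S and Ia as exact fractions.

S = 500/79 in ≈ 6.329 in; Ia = 100/79 in ≈ 1.266 in

Adjust CN=79 to AMC I: 4.2·79/(10 − 0.058·79) → (1659/5) ÷ (2709/500) = 7900/129 ≈ 61.240
Retention S: 1000/CN − 10 with CN=61.240 → S = 500/79 ≈ 6.329 in
Ia = 0.2·(500/79) = 100/79 in ≈ 1.266 in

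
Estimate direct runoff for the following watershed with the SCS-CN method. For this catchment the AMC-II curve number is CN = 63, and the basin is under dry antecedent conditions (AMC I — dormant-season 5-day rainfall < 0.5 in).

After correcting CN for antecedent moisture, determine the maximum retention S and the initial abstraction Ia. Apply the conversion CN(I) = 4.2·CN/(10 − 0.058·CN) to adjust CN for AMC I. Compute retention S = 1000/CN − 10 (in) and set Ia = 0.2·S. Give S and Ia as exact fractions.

S = 18500/1323 in ≈ 13.983 in; Ia = 3700/1323 in ≈ 2.797 in

CN(I) from CN(II)=63: (4.2·63)/(10 − 0.058·63) = 132300/3173 ≈ 41.696
Max retention: S = 1000/(132300/3173) − 10 = 18500/1323 in (≈ 13.983 in)
Initial abstraction Ia = S/5 = (18500/1323)/5 = 3700/1323 ≈ 2.797 in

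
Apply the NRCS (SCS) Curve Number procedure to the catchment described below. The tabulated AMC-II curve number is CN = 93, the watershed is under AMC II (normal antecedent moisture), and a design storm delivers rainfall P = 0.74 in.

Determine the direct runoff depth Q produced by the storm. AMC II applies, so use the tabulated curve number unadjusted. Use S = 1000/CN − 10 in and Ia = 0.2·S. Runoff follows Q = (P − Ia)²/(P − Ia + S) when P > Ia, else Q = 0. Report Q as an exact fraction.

Q = 7513081/29020650 in ≈ 0.259 in

CN(II) = 93; AMC II needs no correction.
S = 1000/93 − 10 = 70/93 in ≈ 0.753 in
Initial abstraction Ia = S/5 = (70/93)/5 = 14/93 ≈ 0.151 in
P − Ia = 0.740 − 0.151 = 2741/4650 ≈ 0.589 in (> 0, runoff occurs)
Q = (2741/4650)²/((2741/4650) + 70/93) = (7513081/21622500)/(6241/4650) = 7513081/29020650 in ≈ 0.259 in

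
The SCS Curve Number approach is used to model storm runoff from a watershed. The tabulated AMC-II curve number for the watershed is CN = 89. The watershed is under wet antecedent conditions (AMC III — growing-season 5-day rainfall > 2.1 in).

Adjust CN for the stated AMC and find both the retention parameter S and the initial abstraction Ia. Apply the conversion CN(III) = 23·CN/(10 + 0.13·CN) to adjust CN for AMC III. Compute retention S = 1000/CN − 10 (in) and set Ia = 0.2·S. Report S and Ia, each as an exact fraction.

Wet (AMC III): CN(III) = 23·89/(10 + 0.13·89) = 2047/(2157/100) = 204700/2157 ≈ 94.900
Max retention: S = 1000/(204700/2157) − 10 = 1100/2047 in (≈ 0.537 in)
Ia = 0.2S: 0.2·0.537 = 0.107 in (exactly 220/2047)

S = 1100/2047 in ≈ 0.537 in; Ia = 220/2047 in ≈ 0.107 in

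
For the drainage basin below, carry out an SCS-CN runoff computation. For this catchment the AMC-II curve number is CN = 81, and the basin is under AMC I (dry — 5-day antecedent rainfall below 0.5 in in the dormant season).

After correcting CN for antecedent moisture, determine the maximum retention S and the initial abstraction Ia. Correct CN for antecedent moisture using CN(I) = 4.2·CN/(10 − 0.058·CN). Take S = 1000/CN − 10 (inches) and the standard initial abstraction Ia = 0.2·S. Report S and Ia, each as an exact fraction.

Dry (AMC I): CN(I) = 4.2·81/(10 − 0.058·81) = (1701/5)/(2651/500) = 170100/2651 ≈ 64.164
S = 1000/(170100/2651) − 10 = 9500/1701 in ≈ 5.585 in
Initial abstraction Ia = S/5 = (9500/1701)/5 = 1900/1701 ≈ 1.117 in

S = 9500/1701 in ≈ 5.585 in; Ia = 1900/1701 in ≈ 1.117 in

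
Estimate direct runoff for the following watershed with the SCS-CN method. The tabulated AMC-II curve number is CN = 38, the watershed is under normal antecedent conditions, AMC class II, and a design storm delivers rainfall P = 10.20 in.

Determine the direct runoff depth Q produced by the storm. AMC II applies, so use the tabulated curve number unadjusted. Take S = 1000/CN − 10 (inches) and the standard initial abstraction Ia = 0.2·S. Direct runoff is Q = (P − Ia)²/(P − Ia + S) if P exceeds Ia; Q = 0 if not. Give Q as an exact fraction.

Average conditions: CN = 38 (no AMC adjustment).
Max retention: S = 1000/38 − 10 = 310/19 in (≈ 16.316 in)
Initial abstraction Ia = S/5 = (310/19)/5 = 62/19 ≈ 3.263 in
P − Ia = 10.200 − 3.263 = 659/95 ≈ 6.937 in (> 0, runoff occurs)
Q: (659/95)² ÷ (2209/95) = 434281/209855 in (≈ 2.069 in)

Q = 434281/209855 in ≈ 2.069 in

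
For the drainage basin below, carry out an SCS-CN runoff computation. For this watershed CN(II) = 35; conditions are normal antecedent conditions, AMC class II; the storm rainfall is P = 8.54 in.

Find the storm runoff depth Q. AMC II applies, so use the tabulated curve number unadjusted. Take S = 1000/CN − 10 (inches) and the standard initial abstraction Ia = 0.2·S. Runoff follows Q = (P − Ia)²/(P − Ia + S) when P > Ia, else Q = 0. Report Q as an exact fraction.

Q = 2852721/2866150 in ≈ 0.995 in

AMC II — tabulated CN = 35 applies directly.
Max retention: S = 1000/35 − 10 = 130/7 in (≈ 18.571 in)
Ia = 0.2·(130/7) = 26/7 in ≈ 3.714 in
P − Ia = 8.540 − 3.714 = 1689/350 ≈ 4.826 in (> 0, runoff occurs)
Runoff Q = (P−Ia)²/(P−Ia+S) = (4.826)²/(4.826+18.571) = 2852721/2866150 ≈ 0.995 in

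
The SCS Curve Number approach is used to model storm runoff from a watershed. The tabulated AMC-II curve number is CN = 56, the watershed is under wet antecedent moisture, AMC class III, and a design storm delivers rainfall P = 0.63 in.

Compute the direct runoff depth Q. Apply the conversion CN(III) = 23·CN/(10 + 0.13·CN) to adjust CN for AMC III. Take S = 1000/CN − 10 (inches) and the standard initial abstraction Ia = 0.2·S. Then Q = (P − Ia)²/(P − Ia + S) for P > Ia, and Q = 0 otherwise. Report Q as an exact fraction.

CN(III) from CN(II)=56: (23·56)/(10 + 0.13·56) = 4025/54 ≈ 74.537
Max retention: S = 1000/(4025/54) − 10 = 550/161 in (≈ 3.416 in)
Initial abstraction Ia = S/5 = (550/161)/5 = 110/161 ≈ 0.683 in
P = 0.630 ≤ Ia = 0.683 in: entire storm abstracted, Q = 0.

Q = 0 in ≈ 0.000 in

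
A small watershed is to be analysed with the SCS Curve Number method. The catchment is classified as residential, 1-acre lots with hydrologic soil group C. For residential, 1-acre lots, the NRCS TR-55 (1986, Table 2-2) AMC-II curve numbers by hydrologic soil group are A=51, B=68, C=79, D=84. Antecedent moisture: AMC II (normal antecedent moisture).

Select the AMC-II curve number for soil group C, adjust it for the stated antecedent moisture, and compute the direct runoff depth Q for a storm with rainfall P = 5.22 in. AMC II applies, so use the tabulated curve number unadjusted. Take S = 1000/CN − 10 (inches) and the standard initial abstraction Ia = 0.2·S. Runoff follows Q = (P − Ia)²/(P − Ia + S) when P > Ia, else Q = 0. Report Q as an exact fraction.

NRCS table: residential, 1-acre lots, soil group C → CN(II) = 79
Average conditions: CN = 79 (no AMC adjustment).
Max retention: S = 1000/79 − 10 = 210/79 in (≈ 2.658 in)
Ia = 0.2S: 0.2·2.658 = 0.532 in (exactly 42/79)
P − Ia = 5.220 − 0.532 = 18519/3950 ≈ 4.688 in (> 0, runoff occurs)
Runoff Q = (P−Ia)²/(P−Ia+S) = (4.688)²/(4.688+2.658) = 114317787/38208350 ≈ 2.992 in

Q = 114317787/38208350 in ≈ 2.992 in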